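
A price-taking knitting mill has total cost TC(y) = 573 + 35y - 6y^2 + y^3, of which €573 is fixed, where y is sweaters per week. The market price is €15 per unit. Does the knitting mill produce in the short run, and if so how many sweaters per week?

Variable cost is VC = 35y - 6y^2 + y^3, so AVC = VC/y = 35 - 6y + y^2 and MC = dTC/dy = 35 - 12y + 3y^2.
The AVC parabola has its vertex at y = 6/2 = 3, where AVC = 35 - 6·3 + 3^2 = €26.
Since P = €15 < min AVC = €26, price fails to cover variable cost at any output.
Best response: produce nothing and absorb the €573 fixed cost.

Shut down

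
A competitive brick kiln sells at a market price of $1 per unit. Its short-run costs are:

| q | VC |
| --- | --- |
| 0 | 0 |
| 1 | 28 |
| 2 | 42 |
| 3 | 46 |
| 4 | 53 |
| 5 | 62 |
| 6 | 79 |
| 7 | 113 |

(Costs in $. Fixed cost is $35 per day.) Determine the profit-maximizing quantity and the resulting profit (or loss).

Tabulate TR − TC: q=0: -35; q=1: -62; q=2: -75; q=3: -78; q=4: -84; q=5: -92; q=6: -108; q=7: -141.
Profit is highest at q = 0. Equivalently, the lowest AVC in the table is 62/5 ≈ $12.40 at q = 5, and P = $1 falls below it — price never covers variable cost, so the firm shuts down and loses only its fixed cost.

q = 0 (shut down); profit = -$35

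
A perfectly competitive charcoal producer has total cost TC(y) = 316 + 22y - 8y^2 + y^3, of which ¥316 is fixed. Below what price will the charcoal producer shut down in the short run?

¥6 per unit

Short-run supply begins at min AVC. From VC = 22y - 8y^2 + y^3, AVC = 22 - 8y + y^2.
At the minimum of AVC, MC = AVC. MC = 22 - 16y + 3y^2; setting MC = AVC gives 2y^2 - 8y = 0, so y = 4. min AVC = 6.
So the shutdown price is ¥6.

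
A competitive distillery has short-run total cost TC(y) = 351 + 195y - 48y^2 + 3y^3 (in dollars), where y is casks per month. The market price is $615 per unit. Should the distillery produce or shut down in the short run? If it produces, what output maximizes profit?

Variable cost is VC = 195y - 48y^2 + 3y^3, so AVC = VC/y = 195 - 48y + 3y^2 and MC = dTC/dy = 195 - 96y + 9y^2.
AVC is minimized where dAVC/dy = -48 + 6y = 0, at y = 8; min AVC = 195 - 48·8 + 3·8^2 = $3.
Because $615 ≥ $3, revenue can cover variable cost; the firm operates.
P = MC gives -420 - 96y + 9y^2 = 0, with roots -10/3 and 14. Take the larger (rising MC): y* = 14.
Check: AVC at y = 14 is $111 ≤ P, so revenue covers variable cost.
Profit = P·y − TC = 615·14 − 1905 = $6705.

Produce at y = 14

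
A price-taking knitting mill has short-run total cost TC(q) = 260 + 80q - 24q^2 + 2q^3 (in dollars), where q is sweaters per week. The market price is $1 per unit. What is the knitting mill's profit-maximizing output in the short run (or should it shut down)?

Shut down

Strip out fixed cost: VC = 80q - 24q^2 + 2q^3. Then AVC = 80 - 24q + 2q^2 and MC = 80 - 48q + 6q^2.
AVC hits its minimum where MC = AVC, at q = 6, giving min AVC = 80 - 24·6 + 2·6^2 = $8.
P = $1 lies below min AVC = $8; no output level covers variable cost.
The firm minimizes its loss by shutting down and losing only its fixed cost of $260.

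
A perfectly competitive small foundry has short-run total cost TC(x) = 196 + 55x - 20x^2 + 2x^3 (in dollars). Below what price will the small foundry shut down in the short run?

$5 per unit

The firm shuts down when price falls below the minimum of average variable cost. AVC = VC/x = 55 - 20x + 2x^2.
At the minimum of AVC, MC = AVC. MC = 55 - 40x + 6x^2; setting MC = AVC gives 4x^2 - 20x = 0, so x = 5. min AVC = 5.
The firm shuts down for any P below $5.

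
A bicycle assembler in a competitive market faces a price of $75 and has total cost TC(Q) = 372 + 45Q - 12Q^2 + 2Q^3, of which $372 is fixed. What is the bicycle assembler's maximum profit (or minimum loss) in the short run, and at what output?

AVC = 45 - 12Q + 2Q^2; min AVC = $27 at Q = 3. Since P = $75 ≥ min AVC, the firm produces.
With MC = 45 - 24Q + 6Q^2, P = MC on the upward-sloping part at Q* = 5.
TR = 75·5 = 375. TC = 372 + 175 = 547. Profit = 375 − 547 = -$172.
That loss of $172 beats the $372 the firm would lose by shutting down; producing recovers $200 of fixed cost.

Profit = -$172 at Q = 5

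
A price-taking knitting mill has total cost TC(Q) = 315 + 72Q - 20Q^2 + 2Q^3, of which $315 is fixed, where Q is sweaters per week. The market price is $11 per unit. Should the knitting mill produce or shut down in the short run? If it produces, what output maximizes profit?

Shut down

Variable cost is VC = 72Q - 20Q^2 + 2Q^3, so AVC = VC/Q = 72 - 20Q + 2Q^2 and MC = dTC/dQ = 72 - 40Q + 6Q^2.
AVC hits its minimum where MC = AVC, at Q = 5, giving min AVC = 72 - 20·5 + 2·5^2 = $22.
Since P = $11 < min AVC = $22, price fails to cover variable cost at any output.
Best response: produce nothing and absorb the $315 fixed cost.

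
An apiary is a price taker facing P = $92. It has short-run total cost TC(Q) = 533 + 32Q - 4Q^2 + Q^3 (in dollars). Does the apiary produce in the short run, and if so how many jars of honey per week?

Produce at Q = 6

Variable cost is VC = 32Q - 4Q^2 + Q^3, so AVC = VC/Q = 32 - 4Q + Q^2 and MC = dTC/dQ = 32 - 8Q + 3Q^2.
The AVC parabola has its vertex at Q = 4/2 = 2, where AVC = 32 - 4·2 + 2^2 = $28.
P = $92 exceeds min AVC = $28, so the firm stays open.
Solving P = MC: -60 - 8Q + 3Q^2 = 0 ⇒ Q = -10/3 or 6. On the upward-sloping branch, Q* = 6.
Check: AVC at Q = 6 is $44 ≤ P, so revenue covers variable cost.
Profit = P·Q − TC = 92·6 − 797 = -$245, a loss, but smaller than the $533 fixed cost the firm would lose by shutting down.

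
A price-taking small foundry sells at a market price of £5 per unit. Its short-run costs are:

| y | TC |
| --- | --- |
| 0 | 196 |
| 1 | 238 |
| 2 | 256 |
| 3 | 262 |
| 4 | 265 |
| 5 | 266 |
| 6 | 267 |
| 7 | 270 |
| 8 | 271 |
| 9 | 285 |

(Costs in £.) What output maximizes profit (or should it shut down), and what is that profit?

y = 0 (shut down); profit = -£196

Compute π = P·y − TC at each output: y=0: -196; y=1: -233; y=2: -246; y=3: -247; y=4: -245; y=5: -241; y=6: -237; y=7: -235; y=8: -231; y=9: -240.
Profit is highest at y = 0. Equivalently, the lowest AVC in the table is 75/8 ≈ £9.38 at y = 8, and P = £5 falls below it — price never covers variable cost, so the firm shuts down and loses only its fixed cost.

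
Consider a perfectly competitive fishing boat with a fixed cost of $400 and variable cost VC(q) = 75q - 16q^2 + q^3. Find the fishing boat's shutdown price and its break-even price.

Shutdown price = $11; break-even price = $55

AVC = 75 - 16q + q^2; minimized at q = 8, giving min AVC = $11. That is the shutdown price.
ATC = 400/q + 75 - 16q + q^2. Setting dATC/dq = −400/q^2 − 16 + 2q = 0 gives q = 10 (since 2·10^3 − 16·10^2 = 400).
min ATC = 400/10 + 75 − 16·10 + 10^2 = $55. That is the break-even price.
For $11 ≤ P < $55 the firm produces at a loss; below $11 it shuts down.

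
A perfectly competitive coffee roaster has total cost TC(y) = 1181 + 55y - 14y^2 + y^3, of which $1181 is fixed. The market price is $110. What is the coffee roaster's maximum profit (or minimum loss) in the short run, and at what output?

Profit = -$213 at y = 11

AVC = 55 - 14y + y^2 has its minimum $6 at y = 7; price $110 clears that bar, so the firm operates.
MC = 55 - 28y + 3y^2. Setting P = MC and taking the root on the rising branch gives y* = 11.
TR = 110·11 = 1210. TC = 1181 + 242 = 1423. Profit = 1210 − 1423 = -$213.
That loss of $213 beats the $1181 the firm would lose by shutting down; producing recovers $968 of fixed cost.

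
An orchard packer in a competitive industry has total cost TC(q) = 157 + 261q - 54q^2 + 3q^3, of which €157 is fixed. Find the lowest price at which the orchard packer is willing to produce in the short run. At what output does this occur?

The firm shuts down when price falls below the minimum of average variable cost. AVC = VC/q = 261 - 54q + 3q^2.
dAVC/dq = -54 + 6q = 0 gives q = 9. min AVC = 261 - 54·9 + 3·9^2 = 18.
For P < €18 the firm produces nothing.

€18 per unit, at q = 9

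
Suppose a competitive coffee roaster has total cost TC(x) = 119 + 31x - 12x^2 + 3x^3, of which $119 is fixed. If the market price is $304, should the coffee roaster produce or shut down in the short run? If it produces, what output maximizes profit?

Produce at x = 7

Strip out fixed cost: VC = 31x - 12x^2 + 3x^3. Then AVC = 31 - 12x + 3x^2 and MC = 31 - 24x + 9x^2.
AVC hits its minimum where MC = AVC, at x = 2, giving min AVC = 31 - 12·2 + 3·2^2 = $19.
Because $304 ≥ $19, revenue can cover variable cost; the firm operates.
P = MC gives -273 - 24x + 9x^2 = 0, with roots -13/3 and 7. Take the larger (rising MC): x* = 7.
Check: AVC at x = 7 is $94 ≤ P, so revenue covers variable cost.
Profit = P·x − TC = 304·7 − 777 = $1351.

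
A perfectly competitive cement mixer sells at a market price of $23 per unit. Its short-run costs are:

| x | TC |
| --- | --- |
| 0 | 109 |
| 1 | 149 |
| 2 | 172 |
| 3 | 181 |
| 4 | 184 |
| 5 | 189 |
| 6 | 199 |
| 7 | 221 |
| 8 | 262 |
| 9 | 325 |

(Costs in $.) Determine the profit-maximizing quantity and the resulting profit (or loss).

Tabulate TR − TC: x=0: -109; x=1: -126; x=2: -126; x=3: -112; x=4: -92; x=5: -74; x=6: -61; x=7: -60; x=8: -78; x=9: -118.
Profit is maximized at x = 7. AVC there is 112/7 = $16 ≤ P, so producing beats shutting down (which would give -$109).

x = 7; profit = -$60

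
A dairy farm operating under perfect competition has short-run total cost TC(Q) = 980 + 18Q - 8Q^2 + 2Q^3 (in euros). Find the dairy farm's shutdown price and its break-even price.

AVC = 18 - 8Q + 2Q^2; minimized at Q = 2, giving min AVC = €10. That is the shutdown price.
ATC = 980/Q + 18 - 8Q + 2Q^2. Setting dATC/dQ = −980/Q^2 − 8 + 4Q = 0 gives Q = 7 (since 4·7^3 − 8·7^2 = 980).
min ATC = 980/7 + 18 − 8·7 + 2·7^2 = €200. That is the break-even price.
For €10 ≤ P < €200 the firm produces at a loss; below €10 it shuts down.

Shutdown price = €10; break-even price = €200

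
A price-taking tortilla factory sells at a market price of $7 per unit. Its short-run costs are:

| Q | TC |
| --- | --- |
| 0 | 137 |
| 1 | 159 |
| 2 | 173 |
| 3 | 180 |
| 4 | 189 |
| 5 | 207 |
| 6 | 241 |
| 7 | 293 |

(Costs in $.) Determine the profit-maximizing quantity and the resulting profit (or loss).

Q = 0 (shut down); profit = -$137

Compute π = P·Q − TC at each output: Q=0: -137; Q=1: -152; Q=2: -159; Q=3: -159; Q=4: -161; Q=5: -172; Q=6: -199; Q=7: -244.
Profit is highest at Q = 0. Equivalently, the lowest AVC in the table is 52/4 ≈ $13 at Q = 4, and P = $7 falls below it — price never covers variable cost, so the firm shuts down and loses only its fixed cost.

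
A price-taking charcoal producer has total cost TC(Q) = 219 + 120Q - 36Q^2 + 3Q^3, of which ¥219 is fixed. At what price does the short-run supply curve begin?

¥12 per unit

Short-run supply begins at min AVC. From VC = 120Q - 36Q^2 + 3Q^3, AVC = 120 - 36Q + 3Q^2.
At the minimum of AVC, MC = AVC. MC = 120 - 72Q + 9Q^2; setting MC = AVC gives 6Q^2 - 36Q = 0, so Q = 6. min AVC = 12.
For P < ¥12 the firm produces nothing.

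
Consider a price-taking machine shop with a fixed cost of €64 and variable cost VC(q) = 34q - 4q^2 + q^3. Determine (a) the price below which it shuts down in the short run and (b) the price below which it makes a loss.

Shutdown price = €30; break-even price = €50

AVC = 34 - 4q + q^2; minimized at q = 2, giving min AVC = €30. That is the shutdown price.
ATC = 64/q + 34 - 4q + q^2. Setting dATC/dq = −64/q^2 − 4 + 2q = 0 gives q = 4 (since 2·4^3 − 4·4^2 = 64).
min ATC = 64/4 + 34 − 4·4 + 4^2 = €50. That is the break-even price.
For €30 ≤ P < €50 the firm produces at a loss; below €30 it shuts down.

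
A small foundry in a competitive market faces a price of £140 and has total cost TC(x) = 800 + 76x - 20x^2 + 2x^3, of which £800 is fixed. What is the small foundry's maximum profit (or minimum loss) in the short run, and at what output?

Profit = -£32 at x = 8

AVC = 76 - 20x + 2x^2 has its minimum £26 at x = 5; price £140 clears that bar, so the firm operates.
MC = 76 - 40x + 6x^2. Setting P = MC and taking the root on the rising branch gives x* = 8.
TR = 140·8 = 1120. TC = 800 + 352 = 1152. Profit = 1120 − 1152 = -£32.
By producing, the firm covers all variable cost plus £768 of fixed cost; shutting down would lose the full £800.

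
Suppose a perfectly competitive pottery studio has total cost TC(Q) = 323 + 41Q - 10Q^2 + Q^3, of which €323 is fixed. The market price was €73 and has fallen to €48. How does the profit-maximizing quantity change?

AVC = 41 - 10Q + Q^2, minimized at Q = 5 where min AVC = €16. MC = 41 - 20Q + 3Q^2.
With P = €73 above the shutdown price, P = MC gives Q = 8.
At P = €48 ≥ min AVC, set P = MC: Q = 7. The firm stays open but cuts output.

Output falls from 8 to 7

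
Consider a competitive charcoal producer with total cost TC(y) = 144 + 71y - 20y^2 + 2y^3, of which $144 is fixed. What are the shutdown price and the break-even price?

Shutdown price = min AVC. AVC = 71 - 20y + 2y^2, with vertex at y = 5 and minimum $21.
ATC = 144/y + 71 - 20y + 2y^2. Setting dATC/dy = −144/y^2 − 20 + 4y = 0 gives y = 6 (since 4·6^3 − 20·6^2 = 144).
min ATC = 144/6 + 71 − 20·6 + 2·6^2 = $47. That is the break-even price.
Between these two prices the firm operates at a loss; above $47 it earns a profit.

Shutdown price = $21; break-even price = $47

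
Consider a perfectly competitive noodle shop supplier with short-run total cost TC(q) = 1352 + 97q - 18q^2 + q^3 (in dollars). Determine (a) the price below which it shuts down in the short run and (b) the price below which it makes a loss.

AVC = 97 - 18q + q^2; minimized at q = 9, giving min AVC = $16. That is the shutdown price.
ATC = 1352/q + 97 - 18q + q^2. Setting dATC/dq = −1352/q^2 − 18 + 2q = 0 gives q = 13 (since 2·13^3 − 18·13^2 = 1352).
min ATC = 1352/13 + 97 − 18·13 + 13^2 = $136. That is the break-even price.
For $16 ≤ P < $136 the firm produces at a loss; below $16 it shuts down.

Shutdown price = $16; break-even price = $136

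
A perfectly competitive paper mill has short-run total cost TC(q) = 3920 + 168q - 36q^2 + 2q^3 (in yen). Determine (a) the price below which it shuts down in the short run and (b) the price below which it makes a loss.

AVC = 168 - 36q + 2q^2; minimized at q = 9, giving min AVC = ¥6. That is the shutdown price.
ATC = 3920/q + 168 - 36q + 2q^2. Setting dATC/dq = −3920/q^2 − 36 + 4q = 0 gives q = 14 (since 4·14^3 − 36·14^2 = 3920).
min ATC = 3920/14 + 168 − 36·14 + 2·14^2 = ¥336. That is the break-even price.
For ¥6 ≤ P < ¥336 the firm produces at a loss; below ¥6 it shuts down.

Shutdown price = ¥6; break-even price = ¥336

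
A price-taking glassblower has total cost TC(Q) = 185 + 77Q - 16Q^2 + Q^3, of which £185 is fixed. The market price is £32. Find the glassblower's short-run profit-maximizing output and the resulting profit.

AVC = 77 - 16Q + Q^2; min AVC = £13 at Q = 8. Since P = £32 ≥ min AVC, the firm produces.
With MC = 77 - 32Q + 3Q^2, P = MC on the upward-sloping part at Q* = 9.
TR = 32·9 = 288. TC = 185 + 126 = 311. Profit = 288 − 311 = -£23.
By producing, the firm covers all variable cost plus £162 of fixed cost; shutting down would lose the full £185.

Profit = -£23 at Q = 9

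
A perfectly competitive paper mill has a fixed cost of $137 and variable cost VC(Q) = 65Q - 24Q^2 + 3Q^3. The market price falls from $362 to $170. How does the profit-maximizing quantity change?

AVC = 65 - 24Q + 3Q^2, minimized at Q = 4 where min AVC = $17. MC = 65 - 48Q + 9Q^2.
At P = $362 ≥ min AVC, set P = MC on the rising branch: Q = 9.
At P = $170 ≥ min AVC, set P = MC: Q = 7. The firm stays open but cuts output.

Output falls from 9 to 7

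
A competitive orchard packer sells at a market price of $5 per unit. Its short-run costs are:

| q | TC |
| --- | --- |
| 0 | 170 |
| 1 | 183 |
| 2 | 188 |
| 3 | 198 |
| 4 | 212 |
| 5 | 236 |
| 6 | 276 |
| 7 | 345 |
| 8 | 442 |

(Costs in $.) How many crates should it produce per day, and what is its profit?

q = 0 (shut down); profit = -$170

Profit at each row (π = 5q − TC): q=0: -170; q=1: -178; q=2: -178; q=3: -183; q=4: -192; q=5: -211; q=6: -246; q=7: -310; q=8: -402.
Profit is highest at q = 0. Equivalently, the lowest AVC in the table is 18/2 ≈ $9 at q = 2, and P = $5 falls below it — price never covers variable cost, so the firm shuts down and loses only its fixed cost.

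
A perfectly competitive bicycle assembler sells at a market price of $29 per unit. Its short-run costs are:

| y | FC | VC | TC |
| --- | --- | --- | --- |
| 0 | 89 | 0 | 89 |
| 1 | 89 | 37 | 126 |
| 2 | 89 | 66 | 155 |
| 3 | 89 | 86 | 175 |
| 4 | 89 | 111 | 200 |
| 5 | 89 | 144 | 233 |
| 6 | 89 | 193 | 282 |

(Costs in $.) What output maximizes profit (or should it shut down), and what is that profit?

Compute π = P·y − TC at each output: y=0: -89; y=1: -97; y=2: -97; y=3: -88; y=4: -84; y=5: -88; y=6: -108.
Profit is maximized at y = 4. AVC there is 111/4 = $27.75 ≤ P, so producing beats shutting down (which would give -$89).

y = 4; profit = -$84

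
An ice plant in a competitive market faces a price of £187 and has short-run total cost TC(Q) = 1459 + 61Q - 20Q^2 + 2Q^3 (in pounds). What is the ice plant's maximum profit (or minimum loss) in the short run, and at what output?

AVC = 61 - 20Q + 2Q^2; min AVC = £11 at Q = 5. Since P = £187 ≥ min AVC, the firm produces.
MC = 61 - 40Q + 6Q^2. Setting P = MC and taking the root on the rising branch gives Q* = 9.
TR = 187·9 = 1683. TC = 1459 + 387 = 1846. Profit = 1683 − 1846 = -£163.
That loss of £163 beats the £1459 the firm would lose by shutting down; producing recovers £1296 of fixed cost.

Profit = -£163 at Q = 9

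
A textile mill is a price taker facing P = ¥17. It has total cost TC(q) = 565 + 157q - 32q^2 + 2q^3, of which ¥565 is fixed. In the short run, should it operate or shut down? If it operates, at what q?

From TC, MC = TC'(q) = 157 - 64q + 6q^2 and AVC = VC/q = 157 - 32q + 2q^2.
AVC is minimized where dAVC/dq = -32 + 4q = 0, at q = 8; min AVC = 157 - 32·8 + 2·8^2 = ¥29.
With P < min AVC (¥17 < ¥29), every unit sold adds to the loss.
Shutting down limits the loss to fixed cost, ¥565.

Shut down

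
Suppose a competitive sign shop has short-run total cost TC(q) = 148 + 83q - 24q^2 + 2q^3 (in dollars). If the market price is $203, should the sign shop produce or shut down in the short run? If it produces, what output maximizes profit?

From TC, MC = TC'(q) = 83 - 48q + 6q^2 and AVC = VC/q = 83 - 24q + 2q^2.
AVC hits its minimum where MC = AVC, at q = 6, giving min AVC = 83 - 24·6 + 2·6^2 = $11.
Since P = $203 ≥ min AVC = $11, price covers variable cost and the firm should produce.
Solving P = MC: -120 - 48q + 6q^2 = 0 ⇒ q = -2 or 10. On the upward-sloping branch, q* = 10.
Check: AVC at q = 10 is $43 ≤ P, so revenue covers variable cost.
Profit = P·q − TC = 203·10 − 578 = $1452.

Produce at q = 10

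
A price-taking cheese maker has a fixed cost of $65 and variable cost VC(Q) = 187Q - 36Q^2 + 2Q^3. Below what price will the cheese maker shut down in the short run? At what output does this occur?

$25 per unit, at Q = 9

The firm shuts down when price falls below the minimum of average variable cost. AVC = VC/Q = 187 - 36Q + 2Q^2.
At the minimum of AVC, MC = AVC. MC = 187 - 72Q + 6Q^2; setting MC = AVC gives 4Q^2 - 36Q = 0, so Q = 9. min AVC = 25.
For P < $25 the firm produces nothing.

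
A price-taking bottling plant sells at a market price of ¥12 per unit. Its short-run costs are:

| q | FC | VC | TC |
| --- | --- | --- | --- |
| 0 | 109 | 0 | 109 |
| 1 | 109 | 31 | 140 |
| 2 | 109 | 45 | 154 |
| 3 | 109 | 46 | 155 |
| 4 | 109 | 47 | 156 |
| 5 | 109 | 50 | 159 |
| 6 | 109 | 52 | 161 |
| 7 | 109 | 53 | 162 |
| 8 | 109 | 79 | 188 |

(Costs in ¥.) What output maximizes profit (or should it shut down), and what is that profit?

q = 7; profit = -¥78

Profit at each row (π = 12q − TC): q=0: -109; q=1: -128; q=2: -130; q=3: -119; q=4: -108; q=5: -99; q=6: -89; q=7: -78; q=8: -92.
Profit is maximized at q = 7. AVC there is 53/7 = ¥7.57 ≤ P, so producing beats shutting down (which would give -¥109).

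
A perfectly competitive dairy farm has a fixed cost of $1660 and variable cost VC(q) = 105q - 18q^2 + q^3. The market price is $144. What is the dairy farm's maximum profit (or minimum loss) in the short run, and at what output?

AVC = 105 - 18q + q^2; min AVC = $24 at q = 9. Since P = $144 ≥ min AVC, the firm produces.
MC = 105 - 36q + 3q^2. Setting P = MC and taking the root on the rising branch gives q* = 13.
TR = 144·13 = 1872. TC = 1660 + 520 = 2180. Profit = 1872 − 2180 = -$308.
By producing, the firm covers all variable cost plus $1352 of fixed cost; shutting down would lose the full $1660.

Profit = -$308 at q = 13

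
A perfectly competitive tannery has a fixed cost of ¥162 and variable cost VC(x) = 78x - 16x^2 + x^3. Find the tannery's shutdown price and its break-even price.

Shutdown price = ¥14; break-even price = ¥33

AVC = 78 - 16x + x^2; minimized at x = 8, giving min AVC = ¥14. That is the shutdown price.
ATC = 162/x + 78 - 16x + x^2. Setting dATC/dx = −162/x^2 − 16 + 2x = 0 gives x = 9 (since 2·9^3 − 16·9^2 = 162).
min ATC = 162/9 + 78 − 16·9 + 9^2 = ¥33. That is the break-even price.
Between these two prices the firm operates at a loss; above ¥33 it earns a profit.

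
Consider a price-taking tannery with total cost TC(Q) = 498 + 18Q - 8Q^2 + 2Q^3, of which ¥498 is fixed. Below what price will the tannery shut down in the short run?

¥10 per unit

The firm shuts down when price falls below the minimum of average variable cost. AVC = VC/Q = 18 - 8Q + 2Q^2.
dAVC/dQ = -8 + 4Q = 0 gives Q = 2. min AVC = 18 - 8·2 + 2·2^2 = 10.
For P < ¥10 the firm produces nothing.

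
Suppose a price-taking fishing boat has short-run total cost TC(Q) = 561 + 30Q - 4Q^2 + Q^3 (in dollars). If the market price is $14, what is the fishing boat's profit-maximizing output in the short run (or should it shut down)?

Strip out fixed cost: VC = 30Q - 4Q^2 + Q^3. Then AVC = 30 - 4Q + Q^2 and MC = 30 - 8Q + 3Q^2.
AVC hits its minimum where MC = AVC, at Q = 2, giving min AVC = 30 - 4·2 + 2^2 = $26.
With P < min AVC ($14 < $26), every unit sold adds to the loss.
Shutting down limits the loss to fixed cost, $561.

Shut down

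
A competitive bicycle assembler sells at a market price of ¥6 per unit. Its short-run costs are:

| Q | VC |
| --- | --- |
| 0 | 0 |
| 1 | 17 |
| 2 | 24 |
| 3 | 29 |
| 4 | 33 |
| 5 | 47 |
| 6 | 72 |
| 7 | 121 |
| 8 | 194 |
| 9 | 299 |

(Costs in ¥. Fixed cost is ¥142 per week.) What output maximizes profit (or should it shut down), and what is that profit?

Profit at each row (π = 6Q − TC): Q=0: -142; Q=1: -153; Q=2: -154; Q=3: -153; Q=4: -151; Q=5: -159; Q=6: -178; Q=7: -221; Q=8: -288; Q=9: -387.
Profit is highest at Q = 0. Equivalently, the lowest AVC in the table is 33/4 ≈ ¥8.25 at Q = 4, and P = ¥6 falls below it — price never covers variable cost, so the firm shuts down and loses only its fixed cost.

Q = 0 (shut down); profit = -¥142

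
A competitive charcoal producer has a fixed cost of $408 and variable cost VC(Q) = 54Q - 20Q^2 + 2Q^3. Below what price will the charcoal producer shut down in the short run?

$4 per unit

The firm shuts down when price falls below the minimum of average variable cost. AVC = VC/Q = 54 - 20Q + 2Q^2.
dAVC/dQ = -20 + 4Q = 0 gives Q = 5. min AVC = 54 - 20·5 + 2·5^2 = 4.
So the shutdown price is $4.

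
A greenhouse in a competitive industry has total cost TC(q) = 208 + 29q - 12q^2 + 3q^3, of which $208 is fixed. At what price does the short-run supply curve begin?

$17 per unit

Short-run supply begins at min AVC. From VC = 29q - 12q^2 + 3q^3, AVC = 29 - 12q + 3q^2.
dAVC/dq = -12 + 6q = 0 gives q = 2. min AVC = 29 - 12·2 + 3·2^2 = 17.
The firm shuts down for any P below $17.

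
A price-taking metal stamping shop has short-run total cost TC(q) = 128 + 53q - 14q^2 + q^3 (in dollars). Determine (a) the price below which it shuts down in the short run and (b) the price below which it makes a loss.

Shutdown price = $4; break-even price = $21

AVC = 53 - 14q + q^2; minimized at q = 7, giving min AVC = $4. That is the shutdown price.
ATC = 128/q + 53 - 14q + q^2. Setting dATC/dq = −128/q^2 − 14 + 2q = 0 gives q = 8 (since 2·8^3 − 14·8^2 = 128).
min ATC = 128/8 + 53 − 14·8 + 8^2 = $21. That is the break-even price.
Between these two prices the firm operates at a loss; above $21 it earns a profit.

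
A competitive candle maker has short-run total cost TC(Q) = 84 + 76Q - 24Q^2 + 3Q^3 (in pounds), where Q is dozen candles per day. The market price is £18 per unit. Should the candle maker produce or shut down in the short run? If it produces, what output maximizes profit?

Shut down

Variable cost is VC = 76Q - 24Q^2 + 3Q^3, so AVC = VC/Q = 76 - 24Q + 3Q^2 and MC = dTC/dQ = 76 - 48Q + 9Q^2.
The AVC parabola has its vertex at Q = 24/6 = 4, where AVC = 76 - 24·4 + 3·4^2 = £28.
With P < min AVC (£18 < £28), every unit sold adds to the loss.
Shutting down limits the loss to fixed cost, £84.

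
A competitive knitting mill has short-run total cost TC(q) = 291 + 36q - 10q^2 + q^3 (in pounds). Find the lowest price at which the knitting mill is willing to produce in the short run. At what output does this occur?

£11 per unit, at q = 5

The shutdown price is the minimum of AVC. VC = 36q - 10q^2 + q^3, so AVC = 36 - 10q + q^2.
dAVC/dq = -10 + 2q = 0 gives q = 5. min AVC = 36 - 10·5 + 5^2 = 11.
The firm shuts down for any P below £11.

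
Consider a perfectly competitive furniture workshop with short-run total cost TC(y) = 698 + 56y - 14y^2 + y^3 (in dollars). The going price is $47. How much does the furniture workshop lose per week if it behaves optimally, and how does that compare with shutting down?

Profit = -$374 at y = 9

AVC = 56 - 14y + y^2; min AVC = $7 at y = 7. Since P = $47 ≥ min AVC, the firm produces.
MC = 56 - 28y + 3y^2. Setting P = MC and taking the root on the rising branch gives y* = 9.
TR = 47·9 = 423. TC = 698 + 99 = 797. Profit = 423 − 797 = -$374.
Shutting down would mean losing the fixed cost of $698, so operating at a loss of $374 is better by $324.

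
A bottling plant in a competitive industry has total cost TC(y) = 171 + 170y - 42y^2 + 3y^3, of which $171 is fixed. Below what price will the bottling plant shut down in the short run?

$23 per unit

The shutdown price is the minimum of AVC. VC = 170y - 42y^2 + 3y^3, so AVC = 170 - 42y + 3y^2.
At the minimum of AVC, MC = AVC. MC = 170 - 84y + 9y^2; setting MC = AVC gives 6y^2 - 42y = 0, so y = 7. min AVC = 23.
So the shutdown price is $23.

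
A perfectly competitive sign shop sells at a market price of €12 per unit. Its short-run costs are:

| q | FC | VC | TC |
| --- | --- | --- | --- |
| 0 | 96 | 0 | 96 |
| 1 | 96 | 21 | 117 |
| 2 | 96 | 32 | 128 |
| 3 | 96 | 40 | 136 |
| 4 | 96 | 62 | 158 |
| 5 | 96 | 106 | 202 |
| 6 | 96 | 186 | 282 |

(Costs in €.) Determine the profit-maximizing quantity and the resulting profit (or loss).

Tabulate TR − TC: q=0: -96; q=1: -105; q=2: -104; q=3: -100; q=4: -110; q=5: -142; q=6: -210.
Profit is highest at q = 0. Equivalently, the lowest AVC in the table is 40/3 ≈ €13.33 at q = 3, and P = €12 falls below it — price never covers variable cost, so the firm shuts down and loses only its fixed cost.

q = 0 (shut down); profit = -€96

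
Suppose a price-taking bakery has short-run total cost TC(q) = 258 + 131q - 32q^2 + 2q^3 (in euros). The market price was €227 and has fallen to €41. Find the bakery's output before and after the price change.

AVC = 131 - 32q + 2q^2, minimized at q = 8 where min AVC = €3. MC = 131 - 64q + 6q^2.
With P = €227 above the shutdown price, P = MC gives q = 12.
At P = €41 ≥ min AVC, set P = MC: q = 9. The firm stays open but cuts output.

Output falls from 12 to 9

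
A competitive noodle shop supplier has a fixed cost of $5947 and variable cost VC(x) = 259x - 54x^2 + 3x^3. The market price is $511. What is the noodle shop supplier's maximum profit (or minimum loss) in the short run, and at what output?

Profit = -$67 at x = 14

AVC = 259 - 54x + 3x^2 has its minimum $16 at x = 9; price $511 clears that bar, so the firm operates.
With MC = 259 - 108x + 9x^2, P = MC on the upward-sloping part at x* = 14.
TR = 511·14 = 7154. TC = 5947 + 1274 = 7221. Profit = 7154 − 7221 = -$67.
Shutting down would mean losing the fixed cost of $5947, so operating at a loss of $67 is better by $5880.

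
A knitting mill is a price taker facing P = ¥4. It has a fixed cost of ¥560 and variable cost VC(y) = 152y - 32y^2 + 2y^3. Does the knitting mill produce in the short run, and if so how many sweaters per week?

Shut down

Variable cost is VC = 152y - 32y^2 + 2y^3, so AVC = VC/y = 152 - 32y + 2y^2 and MC = dTC/dy = 152 - 64y + 6y^2.
AVC hits its minimum where MC = AVC, at y = 8, giving min AVC = 152 - 32·8 + 2·8^2 = ¥24.
Since P = ¥4 < min AVC = ¥24, price fails to cover variable cost at any output.
Best response: produce nothing and absorb the ¥560 fixed cost.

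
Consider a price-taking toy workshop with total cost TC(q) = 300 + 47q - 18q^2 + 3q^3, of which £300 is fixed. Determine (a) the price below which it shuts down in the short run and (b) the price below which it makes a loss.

AVC = 47 - 18q + 3q^2; minimized at q = 3, giving min AVC = £20. That is the shutdown price.
ATC = 300/q + 47 - 18q + 3q^2. Setting dATC/dq = −300/q^2 − 18 + 6q = 0 gives q = 5 (since 6·5^3 − 18·5^2 = 300).
min ATC = 300/5 + 47 − 18·5 + 3·5^2 = £92. That is the break-even price.
Between these two prices the firm operates at a loss; above £92 it earns a profit.

Shutdown price = £20; break-even price = £92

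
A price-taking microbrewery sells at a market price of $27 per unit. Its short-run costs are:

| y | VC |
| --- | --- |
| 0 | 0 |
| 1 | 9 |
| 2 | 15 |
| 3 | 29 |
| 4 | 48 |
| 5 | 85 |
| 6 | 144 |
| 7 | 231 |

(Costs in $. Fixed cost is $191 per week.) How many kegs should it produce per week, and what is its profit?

y = 4; profit = -$131

Tabulate TR − TC: y=0: -191; y=1: -173; y=2: -152; y=3: -139; y=4: -131; y=5: -141; y=6: -173; y=7: -233.
Profit is maximized at y = 4. AVC there is 48/4 = $12 ≤ P, so producing beats shutting down (which would give -$191).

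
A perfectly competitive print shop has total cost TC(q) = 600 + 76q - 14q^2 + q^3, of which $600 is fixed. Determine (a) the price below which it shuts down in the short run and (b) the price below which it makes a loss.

AVC = 76 - 14q + q^2; minimized at q = 7, giving min AVC = $27. That is the shutdown price.
ATC = 600/q + 76 - 14q + q^2. Setting dATC/dq = −600/q^2 − 14 + 2q = 0 gives q = 10 (since 2·10^3 − 14·10^2 = 600).
min ATC = 600/10 + 76 − 14·10 + 10^2 = $96. That is the break-even price.
Between these two prices the firm operates at a loss; above $96 it earns a profit.

Shutdown price = $27; break-even price = $96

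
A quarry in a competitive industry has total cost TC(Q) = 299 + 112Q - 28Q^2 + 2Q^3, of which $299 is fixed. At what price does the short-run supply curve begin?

The shutdown price is the minimum of AVC. VC = 112Q - 28Q^2 + 2Q^3, so AVC = 112 - 28Q + 2Q^2.
At the minimum of AVC, MC = AVC. MC = 112 - 56Q + 6Q^2; setting MC = AVC gives 4Q^2 - 28Q = 0, so Q = 7. min AVC = 14.
The firm shuts down for any P below $14.

$14 per unit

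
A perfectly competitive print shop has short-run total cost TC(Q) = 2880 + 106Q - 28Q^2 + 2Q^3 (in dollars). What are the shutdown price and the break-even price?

Shutdown price = min AVC. AVC = 106 - 28Q + 2Q^2, with vertex at Q = 7 and minimum $8.
ATC = 2880/Q + 106 - 28Q + 2Q^2. Setting dATC/dQ = −2880/Q^2 − 28 + 4Q = 0 gives Q = 12 (since 4·12^3 − 28·12^2 = 2880).
min ATC = 2880/12 + 106 − 28·12 + 2·12^2 = $298. That is the break-even price.
Between these two prices the firm operates at a loss; above $298 it earns a profit.

Shutdown price = $8; break-even price = $298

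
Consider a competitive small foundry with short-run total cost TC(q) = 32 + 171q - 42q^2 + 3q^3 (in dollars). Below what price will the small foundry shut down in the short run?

$24 per unit

The shutdown price is the minimum of AVC. VC = 171q - 42q^2 + 3q^3, so AVC = 171 - 42q + 3q^2.
At the minimum of AVC, MC = AVC. MC = 171 - 84q + 9q^2; setting MC = AVC gives 6q^2 - 42q = 0, so q = 7. min AVC = 24.
So the shutdown price is $24.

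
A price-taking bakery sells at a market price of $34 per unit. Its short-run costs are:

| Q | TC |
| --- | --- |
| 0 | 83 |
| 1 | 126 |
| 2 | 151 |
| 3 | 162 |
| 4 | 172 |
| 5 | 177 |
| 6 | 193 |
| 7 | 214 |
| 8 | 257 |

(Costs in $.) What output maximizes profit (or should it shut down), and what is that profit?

Q = 7; profit = $24

Compute π = P·Q − TC at each output: Q=0: -83; Q=1: -92; Q=2: -83; Q=3: -60; Q=4: -36; Q=5: -7; Q=6: 11; Q=7: 24; Q=8: 15.
Profit is maximized at Q = 7. AVC there is 131/7 = $18.71 ≤ P, so producing beats shutting down (which would give -$83).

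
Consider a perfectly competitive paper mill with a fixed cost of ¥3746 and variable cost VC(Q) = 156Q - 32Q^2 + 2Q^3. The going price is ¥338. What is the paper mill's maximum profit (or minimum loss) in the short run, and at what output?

Profit = -¥366 at Q = 13

AVC = 156 - 32Q + 2Q^2 has its minimum ¥28 at Q = 8; price ¥338 clears that bar, so the firm operates.
MC = 156 - 64Q + 6Q^2. Setting P = MC and taking the root on the rising branch gives Q* = 13.
TR = 338·13 = 4394. TC = 3746 + 1014 = 4760. Profit = 4394 − 4760 = -¥366.
By producing, the firm covers all variable cost plus ¥3380 of fixed cost; shutting down would lose the full ¥3746.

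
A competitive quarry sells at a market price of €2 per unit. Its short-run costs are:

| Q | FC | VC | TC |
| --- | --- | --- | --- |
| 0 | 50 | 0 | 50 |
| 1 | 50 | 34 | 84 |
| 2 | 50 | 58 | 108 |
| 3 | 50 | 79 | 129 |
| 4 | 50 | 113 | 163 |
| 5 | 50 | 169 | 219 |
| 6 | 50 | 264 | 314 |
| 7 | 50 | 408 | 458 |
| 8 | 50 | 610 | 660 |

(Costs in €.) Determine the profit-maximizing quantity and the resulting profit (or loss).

Q = 0 (shut down); profit = -€50

Tabulate TR − TC: Q=0: -50; Q=1: -82; Q=2: -104; Q=3: -123; Q=4: -155; Q=5: -209; Q=6: -302; Q=7: -444; Q=8: -644.
Profit is highest at Q = 0. Equivalently, the lowest AVC in the table is 79/3 ≈ €26.33 at Q = 3, and P = €2 falls below it — price never covers variable cost, so the firm shuts down and loses only its fixed cost.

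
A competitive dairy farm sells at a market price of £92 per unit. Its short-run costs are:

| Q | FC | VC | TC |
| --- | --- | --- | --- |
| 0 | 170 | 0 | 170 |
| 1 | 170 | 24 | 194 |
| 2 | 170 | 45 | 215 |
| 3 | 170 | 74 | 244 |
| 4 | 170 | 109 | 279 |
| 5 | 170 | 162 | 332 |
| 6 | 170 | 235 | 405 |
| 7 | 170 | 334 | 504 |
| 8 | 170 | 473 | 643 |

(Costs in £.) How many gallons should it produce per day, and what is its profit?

Q = 6; profit = £147

Profit at each row (π = 92Q − TC): Q=0: -170; Q=1: -102; Q=2: -31; Q=3: 32; Q=4: 89; Q=5: 128; Q=6: 147; Q=7: 140; Q=8: 93.
Profit is maximized at Q = 6. AVC there is 235/6 = £39.17 ≤ P, so producing beats shutting down (which would give -£170).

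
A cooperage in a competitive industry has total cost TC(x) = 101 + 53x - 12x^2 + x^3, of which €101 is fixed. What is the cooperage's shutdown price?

Short-run supply begins at min AVC. From VC = 53x - 12x^2 + x^3, AVC = 53 - 12x + x^2.
dAVC/dx = -12 + 2x = 0 gives x = 6. min AVC = 53 - 12·6 + 6^2 = 17.
So the shutdown price is €17.

€17 per unit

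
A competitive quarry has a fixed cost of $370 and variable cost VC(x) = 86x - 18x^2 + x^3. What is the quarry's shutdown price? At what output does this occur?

The shutdown price is the minimum of AVC. VC = 86x - 18x^2 + x^3, so AVC = 86 - 18x + x^2.
At the minimum of AVC, MC = AVC. MC = 86 - 36x + 3x^2; setting MC = AVC gives 2x^2 - 18x = 0, so x = 9. min AVC = 5.
The firm shuts down for any P below $5.

$5 per unit, at x = 9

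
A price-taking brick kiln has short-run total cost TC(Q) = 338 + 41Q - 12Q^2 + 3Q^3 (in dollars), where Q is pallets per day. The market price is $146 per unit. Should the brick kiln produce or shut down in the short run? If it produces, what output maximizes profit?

Produce at Q = 5

From TC, MC = TC'(Q) = 41 - 24Q + 9Q^2 and AVC = VC/Q = 41 - 12Q + 3Q^2.
The AVC parabola has its vertex at Q = 12/6 = 2, where AVC = 41 - 12·2 + 3·2^2 = $29.
Since P = $146 ≥ min AVC = $29, price covers variable cost and the firm should produce.
Set P = MC: 146 = 41 - 24Q + 9Q^2 → -105 - 24Q + 9Q^2 = 0. The roots are Q = -7/3 and Q = 5; the profit-maximizing output is on the rising part of MC, so Q* = 5.
Check: AVC at Q = 5 is $56 ≤ P, so revenue covers variable cost.
Profit = P·Q − TC = 146·5 − 618 = $112.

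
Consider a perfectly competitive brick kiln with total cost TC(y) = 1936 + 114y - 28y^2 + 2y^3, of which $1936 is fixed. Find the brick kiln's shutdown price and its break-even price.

Shutdown price = min AVC. AVC = 114 - 28y + 2y^2, with vertex at y = 7 and minimum $16.
ATC = 1936/y + 114 - 28y + 2y^2. Setting dATC/dy = −1936/y^2 − 28 + 4y = 0 gives y = 11 (since 4·11^3 − 28·11^2 = 1936).
min ATC = 1936/11 + 114 − 28·11 + 2·11^2 = $224. That is the break-even price.
For $16 ≤ P < $224 the firm produces at a loss; below $16 it shuts down.

Shutdown price = $16; break-even price = $224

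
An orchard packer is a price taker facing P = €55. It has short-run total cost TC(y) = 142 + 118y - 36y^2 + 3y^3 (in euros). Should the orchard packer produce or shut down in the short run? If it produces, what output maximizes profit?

Produce at y = 7

From TC, MC = TC'(y) = 118 - 72y + 9y^2 and AVC = VC/y = 118 - 36y + 3y^2.
AVC hits its minimum where MC = AVC, at y = 6, giving min AVC = 118 - 36·6 + 3·6^2 = €10.
Because €55 ≥ €10, revenue can cover variable cost; the firm operates.
P = MC gives 63 - 72y + 9y^2 = 0, with roots 1 and 7. Take the larger (rising MC): y* = 7.
Check: AVC at y = 7 is €13 ≤ P, so revenue covers variable cost.
Profit = P·y − TC = 55·7 − 233 = €152.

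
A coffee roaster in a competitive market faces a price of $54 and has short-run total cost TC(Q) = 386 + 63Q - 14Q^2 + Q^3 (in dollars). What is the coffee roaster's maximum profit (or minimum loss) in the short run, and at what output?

AVC = 63 - 14Q + Q^2 has its minimum $14 at Q = 7; price $54 clears that bar, so the firm operates.
MC = 63 - 28Q + 3Q^2. Setting P = MC and taking the root on the rising branch gives Q* = 9.
TR = 54·9 = 486. TC = 386 + 162 = 548. Profit = 486 − 548 = -$62.
That loss of $62 beats the $386 the firm would lose by shutting down; producing recovers $324 of fixed cost.

Profit = -$62 at Q = 9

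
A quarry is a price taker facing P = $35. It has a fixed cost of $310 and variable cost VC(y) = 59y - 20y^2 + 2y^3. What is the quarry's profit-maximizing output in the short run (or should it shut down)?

Produce at y = 6

Strip out fixed cost: VC = 59y - 20y^2 + 2y^3. Then AVC = 59 - 20y + 2y^2 and MC = 59 - 40y + 6y^2.
The AVC parabola has its vertex at y = 20/4 = 5, where AVC = 59 - 20·5 + 2·5^2 = $9.
Because $35 ≥ $9, revenue can cover variable cost; the firm operates.
Solving P = MC: 24 - 40y + 6y^2 = 0 ⇒ y = 2/3 or 6. On the upward-sloping branch, y* = 6.
Check: AVC at y = 6 is $11 ≤ P, so revenue covers variable cost.
Profit = P·y − TC = 35·6 − 376 = -$166, a loss, but smaller than the $310 fixed cost the firm would lose by shutting down.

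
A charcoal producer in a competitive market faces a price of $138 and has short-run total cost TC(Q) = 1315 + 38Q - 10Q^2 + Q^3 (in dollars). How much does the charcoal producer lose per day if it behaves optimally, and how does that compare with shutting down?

AVC = 38 - 10Q + Q^2; min AVC = $13 at Q = 5. Since P = $138 ≥ min AVC, the firm produces.
With MC = 38 - 20Q + 3Q^2, P = MC on the upward-sloping part at Q* = 10.
TR = 138·10 = 1380. TC = 1315 + 380 = 1695. Profit = 1380 − 1695 = -$315.
That loss of $315 beats the $1315 the firm would lose by shutting down; producing recovers $1000 of fixed cost.

Profit = -$315 at Q = 10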